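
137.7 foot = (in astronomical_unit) 2.806e-10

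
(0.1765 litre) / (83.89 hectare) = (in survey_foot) 6.903e-10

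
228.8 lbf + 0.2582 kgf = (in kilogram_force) 104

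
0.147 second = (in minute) 0.00245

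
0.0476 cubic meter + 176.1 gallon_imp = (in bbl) 5.335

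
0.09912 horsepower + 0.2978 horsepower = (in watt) 296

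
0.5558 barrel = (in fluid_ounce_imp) 3110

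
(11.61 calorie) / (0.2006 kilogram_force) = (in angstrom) 2.469e+11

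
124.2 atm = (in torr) 9.439e+04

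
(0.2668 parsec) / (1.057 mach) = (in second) 2.287e+13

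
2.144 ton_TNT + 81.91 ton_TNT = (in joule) 3.517e+11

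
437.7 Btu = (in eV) 2.882e+24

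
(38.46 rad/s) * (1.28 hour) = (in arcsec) 3.656e+10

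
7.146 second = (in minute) 0.1191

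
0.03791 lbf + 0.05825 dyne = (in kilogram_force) 0.0172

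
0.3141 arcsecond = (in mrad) 0.001523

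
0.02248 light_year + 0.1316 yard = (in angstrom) 2.127e+24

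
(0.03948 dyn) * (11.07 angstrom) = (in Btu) 4.142e-19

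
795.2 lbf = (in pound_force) 795.2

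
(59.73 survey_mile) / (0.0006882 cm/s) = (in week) 2.309e+04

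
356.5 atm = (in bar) 361.2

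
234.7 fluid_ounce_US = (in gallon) 1.834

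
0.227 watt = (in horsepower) 0.0003044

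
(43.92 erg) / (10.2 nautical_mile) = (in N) 2.325e-10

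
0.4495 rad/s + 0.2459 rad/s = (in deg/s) 39.84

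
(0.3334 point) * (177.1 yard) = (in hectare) 1.905e-06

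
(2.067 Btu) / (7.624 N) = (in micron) 2.86e+08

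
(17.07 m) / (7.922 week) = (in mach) 1.046e-08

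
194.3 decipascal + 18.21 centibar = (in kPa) 18.23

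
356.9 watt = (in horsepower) 0.4786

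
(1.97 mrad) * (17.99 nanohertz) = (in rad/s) 3.544e-11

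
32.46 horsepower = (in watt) 2.421e+04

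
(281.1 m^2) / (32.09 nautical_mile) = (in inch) 0.1862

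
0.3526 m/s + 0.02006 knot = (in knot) 0.7055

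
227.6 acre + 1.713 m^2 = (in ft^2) 9.914e+06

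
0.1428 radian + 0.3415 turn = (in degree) 131.1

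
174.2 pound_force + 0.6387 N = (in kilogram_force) 79.08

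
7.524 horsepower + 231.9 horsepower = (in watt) 1.785e+05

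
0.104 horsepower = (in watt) 77.55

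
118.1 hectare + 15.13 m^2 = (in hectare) 118.1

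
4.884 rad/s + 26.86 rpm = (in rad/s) 7.697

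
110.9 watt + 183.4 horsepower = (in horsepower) 183.5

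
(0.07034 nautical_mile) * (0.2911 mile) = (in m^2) 6.103e+04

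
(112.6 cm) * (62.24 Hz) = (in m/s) 70.08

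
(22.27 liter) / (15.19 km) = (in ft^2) 1.578e-05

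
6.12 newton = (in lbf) 1.376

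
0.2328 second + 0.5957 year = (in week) 31.06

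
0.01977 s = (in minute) 0.0003295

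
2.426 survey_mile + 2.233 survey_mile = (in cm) 7.498e+05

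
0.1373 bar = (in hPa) 137.3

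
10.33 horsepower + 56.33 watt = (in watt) 7759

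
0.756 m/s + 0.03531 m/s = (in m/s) 0.7913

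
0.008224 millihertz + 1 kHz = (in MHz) 0.001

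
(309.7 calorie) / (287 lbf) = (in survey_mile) 0.0006307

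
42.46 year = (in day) 1.55e+04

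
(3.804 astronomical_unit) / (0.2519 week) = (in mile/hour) 8.356e+06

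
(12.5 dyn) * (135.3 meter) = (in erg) 1.691e+05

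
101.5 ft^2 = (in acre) 0.00233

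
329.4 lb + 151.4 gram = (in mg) 1.496e+08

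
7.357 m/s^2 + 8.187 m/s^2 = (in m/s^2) 15.54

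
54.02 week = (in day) 378.1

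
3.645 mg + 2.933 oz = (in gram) 83.15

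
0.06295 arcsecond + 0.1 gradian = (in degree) 0.09002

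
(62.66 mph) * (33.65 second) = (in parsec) 3.055e-14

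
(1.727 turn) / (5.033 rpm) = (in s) 20.59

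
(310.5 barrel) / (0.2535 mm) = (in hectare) 19.47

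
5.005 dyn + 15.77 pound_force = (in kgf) 7.153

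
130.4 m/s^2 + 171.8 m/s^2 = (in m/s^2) 302.2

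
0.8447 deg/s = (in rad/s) 0.01474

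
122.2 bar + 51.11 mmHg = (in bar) 122.3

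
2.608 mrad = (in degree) 0.1494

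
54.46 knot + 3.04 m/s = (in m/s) 31.06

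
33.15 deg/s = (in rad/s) 0.5786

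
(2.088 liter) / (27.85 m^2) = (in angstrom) 7.497e+05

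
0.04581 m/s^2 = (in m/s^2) 0.04581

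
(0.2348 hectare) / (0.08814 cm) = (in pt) 7.551e+09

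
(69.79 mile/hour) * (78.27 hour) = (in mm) 8.791e+09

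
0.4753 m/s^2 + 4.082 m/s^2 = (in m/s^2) 4.557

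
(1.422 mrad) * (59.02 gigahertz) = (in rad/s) 8.393e+07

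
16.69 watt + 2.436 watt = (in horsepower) 0.02565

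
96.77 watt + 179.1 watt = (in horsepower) 0.3699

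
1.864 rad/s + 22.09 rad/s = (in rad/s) 23.95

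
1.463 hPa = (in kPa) 0.1463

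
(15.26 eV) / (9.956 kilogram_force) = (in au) 1.674e-31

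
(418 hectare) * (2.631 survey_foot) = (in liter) 3.352e+09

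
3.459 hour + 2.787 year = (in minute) 1.465e+06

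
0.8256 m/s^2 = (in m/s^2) 0.8256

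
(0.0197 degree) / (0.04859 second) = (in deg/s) 0.4054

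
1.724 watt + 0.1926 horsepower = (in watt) 145.3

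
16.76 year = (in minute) 8.809e+06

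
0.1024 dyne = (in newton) 1.024e-06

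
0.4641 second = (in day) 5.372e-06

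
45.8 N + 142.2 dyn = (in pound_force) 10.3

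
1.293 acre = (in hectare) 0.5233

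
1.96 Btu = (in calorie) 494.2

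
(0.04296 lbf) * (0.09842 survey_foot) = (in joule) 0.005733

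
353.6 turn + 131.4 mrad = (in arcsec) 4.583e+08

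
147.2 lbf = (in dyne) 6.548e+07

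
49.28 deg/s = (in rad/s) 0.8601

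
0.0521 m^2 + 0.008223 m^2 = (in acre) 1.491e-05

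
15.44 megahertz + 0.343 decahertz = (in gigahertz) 0.01544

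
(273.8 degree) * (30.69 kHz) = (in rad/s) 1.467e+05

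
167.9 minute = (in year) 0.0003194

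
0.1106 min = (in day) 7.681e-05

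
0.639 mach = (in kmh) 783.3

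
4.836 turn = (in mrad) 3.039e+04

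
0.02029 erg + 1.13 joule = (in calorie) 0.2701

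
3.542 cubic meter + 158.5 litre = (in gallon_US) 977.6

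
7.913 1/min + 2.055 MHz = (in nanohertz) 2.055e+15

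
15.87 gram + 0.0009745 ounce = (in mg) 1.59e+04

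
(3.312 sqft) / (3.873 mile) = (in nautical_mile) 2.666e-08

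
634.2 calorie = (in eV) 1.656e+22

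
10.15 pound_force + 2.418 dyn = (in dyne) 4.515e+06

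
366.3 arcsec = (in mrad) 1.776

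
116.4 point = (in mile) 2.552e-05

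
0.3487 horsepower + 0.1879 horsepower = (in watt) 400.1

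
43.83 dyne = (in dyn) 43.83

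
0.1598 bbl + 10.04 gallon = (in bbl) 0.3988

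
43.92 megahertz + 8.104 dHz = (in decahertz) 4.392e+06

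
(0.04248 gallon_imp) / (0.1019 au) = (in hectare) 1.267e-18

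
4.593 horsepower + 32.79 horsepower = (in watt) 2.788e+04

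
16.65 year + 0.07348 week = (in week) 868.3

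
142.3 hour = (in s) 5.123e+05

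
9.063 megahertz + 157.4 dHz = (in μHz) 9.063e+12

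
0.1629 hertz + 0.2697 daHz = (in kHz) 0.00286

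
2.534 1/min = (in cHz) 4.223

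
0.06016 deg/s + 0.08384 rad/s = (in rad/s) 0.08489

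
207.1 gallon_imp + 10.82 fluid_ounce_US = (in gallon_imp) 207.2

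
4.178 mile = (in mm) 6.724e+06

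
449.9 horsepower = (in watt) 3.355e+05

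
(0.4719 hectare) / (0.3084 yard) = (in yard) 1.83e+04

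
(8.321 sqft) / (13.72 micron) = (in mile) 35.01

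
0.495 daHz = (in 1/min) 297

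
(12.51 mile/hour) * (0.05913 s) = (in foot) 1.085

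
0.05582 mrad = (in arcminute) 0.1919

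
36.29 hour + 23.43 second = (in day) 1.512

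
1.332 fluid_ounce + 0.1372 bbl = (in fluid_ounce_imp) 769.1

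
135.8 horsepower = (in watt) 1.013e+05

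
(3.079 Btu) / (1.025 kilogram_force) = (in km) 0.3232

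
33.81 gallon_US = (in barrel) 0.805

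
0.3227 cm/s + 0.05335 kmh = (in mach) 5.3e-05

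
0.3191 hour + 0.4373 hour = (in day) 0.03152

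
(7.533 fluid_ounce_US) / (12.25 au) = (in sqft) 1.309e-15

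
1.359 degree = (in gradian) 1.51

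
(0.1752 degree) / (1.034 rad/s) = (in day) 3.423e-08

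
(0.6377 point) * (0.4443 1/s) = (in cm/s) 0.009995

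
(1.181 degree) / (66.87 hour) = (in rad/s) 8.562e-08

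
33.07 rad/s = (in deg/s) 1895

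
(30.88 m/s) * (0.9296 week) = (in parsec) 5.626e-10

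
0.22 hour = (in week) 0.00131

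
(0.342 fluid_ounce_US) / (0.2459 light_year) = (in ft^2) 4.68e-20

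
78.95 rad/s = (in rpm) 753.9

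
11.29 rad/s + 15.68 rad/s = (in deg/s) 1545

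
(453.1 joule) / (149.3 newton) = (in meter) 3.035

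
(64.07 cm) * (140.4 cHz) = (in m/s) 0.8995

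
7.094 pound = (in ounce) 113.5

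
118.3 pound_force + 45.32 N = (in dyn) 5.715e+07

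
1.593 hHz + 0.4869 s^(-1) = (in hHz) 1.598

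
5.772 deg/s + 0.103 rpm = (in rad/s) 0.1115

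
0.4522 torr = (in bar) 0.0006029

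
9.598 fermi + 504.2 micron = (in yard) 0.0005514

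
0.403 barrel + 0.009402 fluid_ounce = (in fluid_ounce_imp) 2255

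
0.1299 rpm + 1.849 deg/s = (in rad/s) 0.04587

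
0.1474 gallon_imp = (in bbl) 0.004215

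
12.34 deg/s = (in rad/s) 0.2154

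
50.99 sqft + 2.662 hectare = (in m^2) 2.662e+04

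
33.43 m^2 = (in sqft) 359.8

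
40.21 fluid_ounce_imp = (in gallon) 0.3018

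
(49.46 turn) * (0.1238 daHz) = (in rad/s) 384.7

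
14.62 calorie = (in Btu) 0.05798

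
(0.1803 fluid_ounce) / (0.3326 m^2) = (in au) 1.072e-16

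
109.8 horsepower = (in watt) 8.188e+04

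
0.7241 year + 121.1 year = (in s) 3.842e+09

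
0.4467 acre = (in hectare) 0.1808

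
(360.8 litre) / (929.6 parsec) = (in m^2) 1.258e-20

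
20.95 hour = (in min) 1257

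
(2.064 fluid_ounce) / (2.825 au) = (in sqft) 1.555e-15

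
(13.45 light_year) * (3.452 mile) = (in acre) 1.747e+17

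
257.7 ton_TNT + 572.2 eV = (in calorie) 2.577e+11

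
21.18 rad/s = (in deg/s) 1214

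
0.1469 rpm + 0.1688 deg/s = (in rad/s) 0.01833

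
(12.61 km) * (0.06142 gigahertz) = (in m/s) 7.745e+11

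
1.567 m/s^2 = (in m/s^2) 1.567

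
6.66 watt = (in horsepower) 0.008931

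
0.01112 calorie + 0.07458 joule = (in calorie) 0.02895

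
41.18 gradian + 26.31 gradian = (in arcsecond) 2.187e+05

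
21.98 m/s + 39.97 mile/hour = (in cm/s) 3985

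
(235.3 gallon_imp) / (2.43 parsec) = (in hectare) 1.427e-21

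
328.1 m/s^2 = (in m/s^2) 328.1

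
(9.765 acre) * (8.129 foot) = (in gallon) 2.587e+07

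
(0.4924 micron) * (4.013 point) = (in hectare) 6.971e-14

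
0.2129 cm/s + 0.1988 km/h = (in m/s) 0.05735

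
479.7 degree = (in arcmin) 2.878e+04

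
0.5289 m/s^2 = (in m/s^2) 0.5289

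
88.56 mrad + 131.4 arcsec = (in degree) 5.111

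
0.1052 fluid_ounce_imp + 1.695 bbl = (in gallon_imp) 59.28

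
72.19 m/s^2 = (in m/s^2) 72.19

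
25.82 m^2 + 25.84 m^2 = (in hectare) 0.005166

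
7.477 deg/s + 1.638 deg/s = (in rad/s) 0.1591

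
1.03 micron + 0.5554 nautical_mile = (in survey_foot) 3375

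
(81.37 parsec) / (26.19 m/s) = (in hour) 2.663e+13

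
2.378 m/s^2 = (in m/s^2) 2.378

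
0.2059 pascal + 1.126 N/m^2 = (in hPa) 0.01332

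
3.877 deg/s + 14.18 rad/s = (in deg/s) 816.3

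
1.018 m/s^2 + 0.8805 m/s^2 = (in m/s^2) 1.898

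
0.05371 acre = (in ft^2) 2340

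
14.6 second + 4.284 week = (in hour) 719.7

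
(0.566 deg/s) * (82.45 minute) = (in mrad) 4.887e+04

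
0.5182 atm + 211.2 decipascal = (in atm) 0.5184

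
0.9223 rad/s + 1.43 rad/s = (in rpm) 22.46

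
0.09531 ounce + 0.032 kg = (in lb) 0.0765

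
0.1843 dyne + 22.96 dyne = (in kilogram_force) 2.36e-05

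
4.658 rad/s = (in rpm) 44.48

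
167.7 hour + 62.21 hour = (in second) 8.277e+05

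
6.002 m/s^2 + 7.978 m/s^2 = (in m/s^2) 13.98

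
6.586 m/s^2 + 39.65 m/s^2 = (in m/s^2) 46.24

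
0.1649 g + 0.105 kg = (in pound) 0.2318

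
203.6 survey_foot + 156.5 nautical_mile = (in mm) 2.899e+08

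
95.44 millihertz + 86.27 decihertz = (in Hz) 8.722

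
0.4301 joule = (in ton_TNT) 1.028e-10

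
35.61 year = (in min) 1.872e+07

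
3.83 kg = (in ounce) 135.1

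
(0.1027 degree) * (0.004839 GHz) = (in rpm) 8.283e+04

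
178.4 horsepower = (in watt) 1.33e+05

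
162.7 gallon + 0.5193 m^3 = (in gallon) 299.9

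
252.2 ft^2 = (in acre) 0.00579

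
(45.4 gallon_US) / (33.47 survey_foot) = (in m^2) 0.01685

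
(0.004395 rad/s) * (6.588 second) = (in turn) 0.004608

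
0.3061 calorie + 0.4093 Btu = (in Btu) 0.4105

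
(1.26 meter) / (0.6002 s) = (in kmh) 7.557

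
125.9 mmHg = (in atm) 0.1657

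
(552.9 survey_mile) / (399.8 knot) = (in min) 72.1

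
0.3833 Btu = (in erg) 4.044e+09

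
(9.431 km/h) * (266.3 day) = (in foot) 1.978e+08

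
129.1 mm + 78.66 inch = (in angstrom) 2.127e+10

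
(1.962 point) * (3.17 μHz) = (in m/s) 2.194e-09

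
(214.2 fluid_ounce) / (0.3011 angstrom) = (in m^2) 2.104e+08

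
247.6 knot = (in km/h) 458.6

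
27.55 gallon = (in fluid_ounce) 3526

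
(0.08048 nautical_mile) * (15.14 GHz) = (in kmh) 8.124e+12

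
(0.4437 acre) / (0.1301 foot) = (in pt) 1.284e+08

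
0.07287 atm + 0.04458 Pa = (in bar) 0.07384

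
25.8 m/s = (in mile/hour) 57.71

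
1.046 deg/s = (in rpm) 0.1743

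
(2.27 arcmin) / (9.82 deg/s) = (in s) 0.003853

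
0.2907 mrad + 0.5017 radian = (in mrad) 502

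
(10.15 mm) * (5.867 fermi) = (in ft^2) 6.41e-16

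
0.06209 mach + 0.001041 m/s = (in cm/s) 2114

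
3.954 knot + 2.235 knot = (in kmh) 11.46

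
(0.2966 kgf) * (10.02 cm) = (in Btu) 0.0002762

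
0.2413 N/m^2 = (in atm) 2.381e-06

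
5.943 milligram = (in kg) 5.943e-06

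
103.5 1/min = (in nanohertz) 1.725e+09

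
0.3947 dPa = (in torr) 0.000296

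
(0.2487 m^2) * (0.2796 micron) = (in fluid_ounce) 0.002351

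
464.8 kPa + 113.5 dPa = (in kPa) 464.8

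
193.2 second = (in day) 0.002236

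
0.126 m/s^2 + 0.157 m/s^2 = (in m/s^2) 0.283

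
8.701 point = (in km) 3.07e-06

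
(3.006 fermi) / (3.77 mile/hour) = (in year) 5.656e-23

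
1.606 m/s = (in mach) 0.004717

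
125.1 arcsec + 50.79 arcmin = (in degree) 0.8812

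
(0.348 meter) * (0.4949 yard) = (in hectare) 1.575e-05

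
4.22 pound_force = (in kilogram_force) 1.914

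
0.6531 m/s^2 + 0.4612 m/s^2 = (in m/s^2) 1.114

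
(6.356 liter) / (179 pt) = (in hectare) 1.007e-05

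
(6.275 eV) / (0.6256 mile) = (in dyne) 9.986e-17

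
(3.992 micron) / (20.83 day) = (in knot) 4.312e-12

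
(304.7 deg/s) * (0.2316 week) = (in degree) 4.268e+07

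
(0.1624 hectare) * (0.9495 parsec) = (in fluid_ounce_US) 1.609e+24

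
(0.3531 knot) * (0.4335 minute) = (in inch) 186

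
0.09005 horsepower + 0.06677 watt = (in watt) 67.22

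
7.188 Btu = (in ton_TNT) 1.813e-06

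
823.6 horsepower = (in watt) 6.142e+05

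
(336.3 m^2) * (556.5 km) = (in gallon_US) 4.944e+10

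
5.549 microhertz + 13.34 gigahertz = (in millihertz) 1.334e+13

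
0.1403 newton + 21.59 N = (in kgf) 2.216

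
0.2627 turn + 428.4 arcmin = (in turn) 0.2825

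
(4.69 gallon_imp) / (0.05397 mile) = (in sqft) 0.002642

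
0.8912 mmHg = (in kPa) 0.1188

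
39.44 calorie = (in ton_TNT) 3.944e-08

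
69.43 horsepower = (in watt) 5.177e+04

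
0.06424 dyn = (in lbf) 1.444e-07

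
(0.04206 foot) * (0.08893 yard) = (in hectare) 1.042e-07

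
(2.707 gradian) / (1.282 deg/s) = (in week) 3.142e-06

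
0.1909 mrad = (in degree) 0.01094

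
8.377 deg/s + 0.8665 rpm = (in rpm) 2.263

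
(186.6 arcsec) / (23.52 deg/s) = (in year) 6.988e-11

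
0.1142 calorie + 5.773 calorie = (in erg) 2.463e+08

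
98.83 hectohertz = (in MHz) 0.009883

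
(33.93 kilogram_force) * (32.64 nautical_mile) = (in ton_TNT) 0.004807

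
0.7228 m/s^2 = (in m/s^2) 0.7228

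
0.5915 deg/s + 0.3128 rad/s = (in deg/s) 18.51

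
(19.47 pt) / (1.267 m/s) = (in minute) 9.035e-05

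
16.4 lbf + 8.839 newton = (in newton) 81.79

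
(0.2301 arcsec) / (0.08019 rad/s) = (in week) 2.3e-11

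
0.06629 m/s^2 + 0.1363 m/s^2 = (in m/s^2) 0.2026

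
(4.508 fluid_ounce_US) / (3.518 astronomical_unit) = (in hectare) 2.533e-20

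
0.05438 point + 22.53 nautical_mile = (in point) 1.183e+08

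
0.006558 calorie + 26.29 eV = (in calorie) 0.006558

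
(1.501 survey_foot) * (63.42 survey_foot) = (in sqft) 95.19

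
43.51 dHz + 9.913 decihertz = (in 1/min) 320.5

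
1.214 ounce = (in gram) 34.42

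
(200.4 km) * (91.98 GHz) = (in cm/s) 1.843e+18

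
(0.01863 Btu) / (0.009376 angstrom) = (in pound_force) 4.713e+12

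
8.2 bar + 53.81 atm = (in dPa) 6.272e+07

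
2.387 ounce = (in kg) 0.06767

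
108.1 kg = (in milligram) 1.081e+08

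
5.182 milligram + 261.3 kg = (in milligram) 2.613e+08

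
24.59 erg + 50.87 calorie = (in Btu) 0.2017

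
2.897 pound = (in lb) 2.897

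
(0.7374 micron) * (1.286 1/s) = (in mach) 2.785e-09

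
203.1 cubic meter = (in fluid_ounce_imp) 7.148e+06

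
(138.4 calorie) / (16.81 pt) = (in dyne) 9.765e+09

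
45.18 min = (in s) 2711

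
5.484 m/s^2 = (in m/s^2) 5.484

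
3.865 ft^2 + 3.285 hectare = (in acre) 8.118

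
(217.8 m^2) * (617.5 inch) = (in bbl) 2.149e+04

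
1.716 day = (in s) 1.483e+05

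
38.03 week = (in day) 266.2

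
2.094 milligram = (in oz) 7.386e-05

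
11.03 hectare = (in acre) 27.26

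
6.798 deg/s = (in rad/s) 0.1186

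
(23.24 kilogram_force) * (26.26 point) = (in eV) 1.318e+19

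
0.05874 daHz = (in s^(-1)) 0.5874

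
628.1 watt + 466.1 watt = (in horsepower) 1.467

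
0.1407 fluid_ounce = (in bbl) 2.617e-05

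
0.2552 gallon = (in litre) 0.966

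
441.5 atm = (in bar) 447.3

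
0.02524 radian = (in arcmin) 86.77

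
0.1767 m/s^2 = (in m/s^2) 0.1767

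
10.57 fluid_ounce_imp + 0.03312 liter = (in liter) 0.3334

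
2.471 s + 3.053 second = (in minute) 0.09207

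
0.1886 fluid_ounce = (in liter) 0.005578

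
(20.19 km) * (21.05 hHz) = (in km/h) 1.53e+08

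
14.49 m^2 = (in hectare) 0.001449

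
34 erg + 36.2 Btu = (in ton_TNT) 9.128e-06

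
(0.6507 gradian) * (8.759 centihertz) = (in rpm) 0.008549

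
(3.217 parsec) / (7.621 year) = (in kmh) 1.487e+09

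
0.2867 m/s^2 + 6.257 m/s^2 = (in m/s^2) 6.544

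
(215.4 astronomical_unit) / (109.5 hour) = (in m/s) 8.174e+07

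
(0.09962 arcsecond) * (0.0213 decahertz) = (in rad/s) 1.029e-07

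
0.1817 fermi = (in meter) 1.817e-16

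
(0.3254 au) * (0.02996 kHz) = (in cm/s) 1.458e+14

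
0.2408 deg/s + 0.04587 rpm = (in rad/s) 0.009006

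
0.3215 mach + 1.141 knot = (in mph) 246.2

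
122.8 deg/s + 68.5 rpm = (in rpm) 88.97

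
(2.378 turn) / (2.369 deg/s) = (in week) 0.0005975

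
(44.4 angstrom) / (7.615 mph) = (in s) 1.304e-09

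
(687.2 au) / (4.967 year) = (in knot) 1.276e+06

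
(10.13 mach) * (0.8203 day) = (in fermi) 2.445e+23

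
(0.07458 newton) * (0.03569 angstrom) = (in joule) 2.662e-13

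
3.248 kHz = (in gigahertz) 3.248e-06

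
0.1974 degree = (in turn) 0.0005483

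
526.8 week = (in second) 3.186e+08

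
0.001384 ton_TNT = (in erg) 5.791e+13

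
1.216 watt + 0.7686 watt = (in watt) 1.985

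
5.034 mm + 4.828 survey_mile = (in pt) 2.203e+07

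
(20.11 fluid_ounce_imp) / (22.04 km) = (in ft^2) 2.791e-07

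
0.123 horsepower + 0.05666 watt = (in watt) 91.78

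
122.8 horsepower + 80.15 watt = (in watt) 9.165e+04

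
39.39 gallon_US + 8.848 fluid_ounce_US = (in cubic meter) 0.1494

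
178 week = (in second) 1.077e+08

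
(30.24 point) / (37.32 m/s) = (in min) 4.764e-06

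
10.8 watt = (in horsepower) 0.01448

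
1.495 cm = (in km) 1.495e-05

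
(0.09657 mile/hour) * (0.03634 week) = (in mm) 9.488e+05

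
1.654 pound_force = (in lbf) 1.654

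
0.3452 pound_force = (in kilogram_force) 0.1566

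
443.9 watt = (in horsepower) 0.5953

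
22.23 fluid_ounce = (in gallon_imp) 0.1446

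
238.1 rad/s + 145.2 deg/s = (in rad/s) 240.6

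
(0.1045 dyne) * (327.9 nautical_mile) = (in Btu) 0.0006015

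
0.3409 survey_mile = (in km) 0.5486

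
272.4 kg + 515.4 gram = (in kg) 272.9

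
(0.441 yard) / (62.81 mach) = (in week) 3.118e-11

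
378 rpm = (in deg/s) 2268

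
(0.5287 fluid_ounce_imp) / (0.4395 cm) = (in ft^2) 0.03679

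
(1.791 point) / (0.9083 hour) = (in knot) 3.756e-07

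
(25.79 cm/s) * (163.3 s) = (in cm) 4212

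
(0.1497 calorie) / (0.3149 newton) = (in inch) 78.31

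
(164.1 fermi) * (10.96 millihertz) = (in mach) 5.282e-18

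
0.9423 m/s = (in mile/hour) 2.108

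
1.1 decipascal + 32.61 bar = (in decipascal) 3.261e+07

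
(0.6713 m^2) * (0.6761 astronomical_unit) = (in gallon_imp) 1.494e+13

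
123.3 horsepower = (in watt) 9.194e+04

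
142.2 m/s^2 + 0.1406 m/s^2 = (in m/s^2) 142.3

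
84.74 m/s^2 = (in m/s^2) 84.74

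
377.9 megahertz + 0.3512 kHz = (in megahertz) 377.9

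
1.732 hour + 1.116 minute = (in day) 0.07294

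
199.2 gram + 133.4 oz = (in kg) 3.981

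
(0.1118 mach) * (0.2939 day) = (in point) 2.74e+09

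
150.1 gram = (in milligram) 1.501e+05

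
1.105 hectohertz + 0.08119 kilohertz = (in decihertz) 1917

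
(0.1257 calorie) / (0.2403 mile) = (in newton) 0.00136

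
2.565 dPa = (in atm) 2.531e-06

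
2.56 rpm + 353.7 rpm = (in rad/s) 37.31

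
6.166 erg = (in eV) 3.849e+12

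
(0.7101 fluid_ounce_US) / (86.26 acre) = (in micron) 6.016e-05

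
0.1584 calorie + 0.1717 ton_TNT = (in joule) 7.184e+08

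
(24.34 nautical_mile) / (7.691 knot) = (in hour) 3.165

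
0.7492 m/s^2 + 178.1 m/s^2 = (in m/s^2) 178.8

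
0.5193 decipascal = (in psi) 7.532e-06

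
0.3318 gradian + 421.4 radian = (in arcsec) 8.692e+07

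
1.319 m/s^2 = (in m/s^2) 1.319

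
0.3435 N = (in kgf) 0.03503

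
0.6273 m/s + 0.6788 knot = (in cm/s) 97.65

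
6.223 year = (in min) 3.271e+06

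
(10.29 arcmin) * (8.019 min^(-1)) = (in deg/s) 0.02292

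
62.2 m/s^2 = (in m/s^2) 62.2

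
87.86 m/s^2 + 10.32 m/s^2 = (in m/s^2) 98.18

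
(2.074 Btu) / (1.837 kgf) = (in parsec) 3.936e-15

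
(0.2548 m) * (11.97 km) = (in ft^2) 3.283e+04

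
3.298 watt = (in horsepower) 0.004423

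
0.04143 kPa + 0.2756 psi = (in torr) 14.56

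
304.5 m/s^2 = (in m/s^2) 304.5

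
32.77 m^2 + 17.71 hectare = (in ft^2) 1.907e+06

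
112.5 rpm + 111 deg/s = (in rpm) 131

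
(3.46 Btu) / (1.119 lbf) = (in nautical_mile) 0.396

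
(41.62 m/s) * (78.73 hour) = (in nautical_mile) 6369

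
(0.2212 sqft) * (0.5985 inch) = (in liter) 0.3124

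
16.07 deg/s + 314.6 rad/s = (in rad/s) 314.9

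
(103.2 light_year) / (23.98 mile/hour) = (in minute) 1.518e+15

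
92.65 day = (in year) 0.2538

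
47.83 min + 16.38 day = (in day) 16.41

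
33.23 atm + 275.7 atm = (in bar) 313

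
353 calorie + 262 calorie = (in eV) 1.606e+22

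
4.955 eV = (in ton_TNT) 1.897e-28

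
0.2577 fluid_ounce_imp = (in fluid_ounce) 0.2476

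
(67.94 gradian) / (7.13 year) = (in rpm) 4.532e-08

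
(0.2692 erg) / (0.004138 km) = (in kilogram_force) 6.634e-10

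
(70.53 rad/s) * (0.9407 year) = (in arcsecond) 4.316e+14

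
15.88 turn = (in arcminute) 3.43e+05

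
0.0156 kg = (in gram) 15.6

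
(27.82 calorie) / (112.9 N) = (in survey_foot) 3.383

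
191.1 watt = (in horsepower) 0.2563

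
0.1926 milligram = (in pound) 4.246e-07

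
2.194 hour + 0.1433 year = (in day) 52.4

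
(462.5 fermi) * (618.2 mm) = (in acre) 7.065e-17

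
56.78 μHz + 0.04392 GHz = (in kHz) 4.392e+04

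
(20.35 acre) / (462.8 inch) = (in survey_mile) 4.353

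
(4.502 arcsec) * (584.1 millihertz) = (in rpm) 0.0001217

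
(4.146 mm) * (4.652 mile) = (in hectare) 0.003104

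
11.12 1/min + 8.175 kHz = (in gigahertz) 8.175e-06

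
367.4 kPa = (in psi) 53.29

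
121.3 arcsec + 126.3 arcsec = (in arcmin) 4.127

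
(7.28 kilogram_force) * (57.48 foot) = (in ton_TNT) 2.989e-07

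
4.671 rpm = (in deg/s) 28.03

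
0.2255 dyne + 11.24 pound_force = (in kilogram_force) 5.098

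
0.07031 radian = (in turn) 0.01119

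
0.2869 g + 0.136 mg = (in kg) 0.000287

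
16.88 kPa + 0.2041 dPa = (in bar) 0.1688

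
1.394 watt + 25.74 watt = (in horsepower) 0.03639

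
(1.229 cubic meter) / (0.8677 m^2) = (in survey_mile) 0.0008801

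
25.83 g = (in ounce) 0.9111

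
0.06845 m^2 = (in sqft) 0.7368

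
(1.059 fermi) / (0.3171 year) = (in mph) 2.369e-22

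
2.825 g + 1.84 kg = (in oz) 65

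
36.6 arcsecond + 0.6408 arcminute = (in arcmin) 1.251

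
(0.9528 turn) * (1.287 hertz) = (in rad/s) 7.705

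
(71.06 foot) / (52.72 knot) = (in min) 0.01331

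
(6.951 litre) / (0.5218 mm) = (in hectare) 0.001332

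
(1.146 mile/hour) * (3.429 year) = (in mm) 5.54e+10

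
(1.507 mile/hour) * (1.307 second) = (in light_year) 9.307e-17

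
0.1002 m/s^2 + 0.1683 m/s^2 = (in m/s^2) 0.2685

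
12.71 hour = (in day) 0.5296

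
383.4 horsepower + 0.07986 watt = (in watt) 2.859e+05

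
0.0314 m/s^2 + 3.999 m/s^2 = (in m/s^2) 4.03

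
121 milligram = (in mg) 121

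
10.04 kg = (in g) 1.004e+04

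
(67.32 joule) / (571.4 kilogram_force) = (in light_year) 1.27e-18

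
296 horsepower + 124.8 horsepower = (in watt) 3.138e+05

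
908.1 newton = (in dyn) 9.081e+07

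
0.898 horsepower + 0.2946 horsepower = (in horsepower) 1.193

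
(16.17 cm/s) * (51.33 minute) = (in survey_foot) 1634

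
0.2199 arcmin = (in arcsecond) 13.19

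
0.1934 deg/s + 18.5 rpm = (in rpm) 18.53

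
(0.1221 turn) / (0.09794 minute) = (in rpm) 1.247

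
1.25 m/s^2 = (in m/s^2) 1.25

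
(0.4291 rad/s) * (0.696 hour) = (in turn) 171.1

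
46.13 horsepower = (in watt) 3.44e+04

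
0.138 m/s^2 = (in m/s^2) 0.138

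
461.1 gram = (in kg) 0.4611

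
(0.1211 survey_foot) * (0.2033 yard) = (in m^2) 0.006862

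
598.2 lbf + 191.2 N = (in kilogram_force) 290.8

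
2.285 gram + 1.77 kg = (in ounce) 62.52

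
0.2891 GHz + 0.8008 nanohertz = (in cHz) 2.891e+10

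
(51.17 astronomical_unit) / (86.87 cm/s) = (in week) 1.457e+07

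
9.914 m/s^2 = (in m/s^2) 9.914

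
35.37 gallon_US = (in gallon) 35.37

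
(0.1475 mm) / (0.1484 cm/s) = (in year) 3.152e-09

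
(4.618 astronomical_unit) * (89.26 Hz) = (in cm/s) 6.166e+15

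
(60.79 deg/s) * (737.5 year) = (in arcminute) 8.483e+13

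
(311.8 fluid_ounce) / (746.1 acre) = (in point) 8.657e-06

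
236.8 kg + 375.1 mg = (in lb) 522.1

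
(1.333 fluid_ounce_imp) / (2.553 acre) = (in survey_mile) 2.278e-12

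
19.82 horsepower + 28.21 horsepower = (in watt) 3.582e+04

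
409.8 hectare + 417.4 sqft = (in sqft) 4.411e+07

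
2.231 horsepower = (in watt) 1664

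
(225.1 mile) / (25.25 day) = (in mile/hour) 0.3715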